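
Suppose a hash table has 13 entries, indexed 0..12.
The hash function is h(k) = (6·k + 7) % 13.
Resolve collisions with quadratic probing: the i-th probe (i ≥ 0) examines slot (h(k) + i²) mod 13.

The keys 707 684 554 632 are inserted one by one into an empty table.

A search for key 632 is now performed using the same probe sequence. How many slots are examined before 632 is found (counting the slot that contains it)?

707: h=11 → slot 11
684: h=3 → slot 3
554: h=3, probe 3,4 → slot 4
632: h=3, probe 3,4,7 → slot 7
Table: [∅, ∅, ∅, 684, 554, ∅, ∅, 632, ∅, ∅, ∅, 707, ∅]
Lookup 632: h=3, probe 3,4,7 → found at 7.

3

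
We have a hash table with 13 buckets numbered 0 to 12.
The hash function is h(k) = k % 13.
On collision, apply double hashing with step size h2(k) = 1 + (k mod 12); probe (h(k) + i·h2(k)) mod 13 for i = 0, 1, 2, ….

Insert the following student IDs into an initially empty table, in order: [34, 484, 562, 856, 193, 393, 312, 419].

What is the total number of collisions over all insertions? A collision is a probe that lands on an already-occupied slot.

10

Insert 34: h=8, slot 8 empty => index 8.
Insert 484: h=3, slot 3 empty => index 3.
Insert 562: h=3, h2=11, slot 3 occupied => index 1.
Insert 856: h=11, slot 11 empty => index 11.
Insert 193: h=11, h2=2, slot 11 occupied => index 0.
Insert 393: h=3, h2=10, slots 3,0 occupied => index 10.
Insert 312: h=0, h2=1, slots 0,1 occupied => index 2.
Insert 419: h=3, h2=12, slots 3,2,1,0 occupied => index 12.
Table: [193, 562, 312, 484, ∅, ∅, ∅, ∅, 34, ∅, 393, 856, 419]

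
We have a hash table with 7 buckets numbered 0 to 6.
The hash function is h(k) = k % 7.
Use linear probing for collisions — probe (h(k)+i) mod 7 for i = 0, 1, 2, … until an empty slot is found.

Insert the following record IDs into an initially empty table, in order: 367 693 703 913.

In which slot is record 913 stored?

367: h=3 → slot 3
693: h=0 → slot 0
703: h=3, probe 3,4 → slot 4
913: h=3, probe 3,4,5 → slot 5
Table: [693, —, —, 367, 703, 913, —]

5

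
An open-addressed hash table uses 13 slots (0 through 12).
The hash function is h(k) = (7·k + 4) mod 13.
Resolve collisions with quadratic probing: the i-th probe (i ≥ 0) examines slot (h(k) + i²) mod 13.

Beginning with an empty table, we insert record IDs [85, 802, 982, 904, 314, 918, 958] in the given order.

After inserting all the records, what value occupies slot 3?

958

Insert 85: h=1, slot 1 empty → index 1.
Insert 802: h=2, slot 2 empty → index 2.
Insert 982: h=1, slots 1,2 occupied → index 5.
Insert 904: h=1, slots 1,2,5 occupied → index 10.
Insert 314: h=5, slot 5 occupied → index 6.
Insert 918: h=8, slot 8 empty → index 8.
Insert 958: h=2, slot 2 occupied → index 3.
Table: [., 85, 802, 958, ., 982, 314, ., 918, ., 904, ., .]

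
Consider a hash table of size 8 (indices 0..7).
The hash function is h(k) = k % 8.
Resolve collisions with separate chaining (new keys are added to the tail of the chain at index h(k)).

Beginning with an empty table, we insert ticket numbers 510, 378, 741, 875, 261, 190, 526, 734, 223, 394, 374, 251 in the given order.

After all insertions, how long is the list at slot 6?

5

Insert 510: h=6, bucket 6 empty → new chain.
Insert 378: h=2, bucket 2 empty → new chain.
Insert 741: h=5, bucket 5 empty → new chain.
Insert 875: h=3, bucket 3 empty → new chain.
Insert 261: h=5, bucket 5 nonempty → append to chain.
Insert 190: h=6, bucket 6 nonempty → append to chain.
Insert 526: h=6, bucket 6 nonempty → append to chain.
Insert 734: h=6, bucket 6 nonempty → append to chain.
Insert 223: h=7, bucket 7 empty → new chain.
Insert 394: h=2, bucket 2 nonempty → append to chain.
Insert 374: h=6, bucket 6 nonempty → append to chain.
Insert 251: h=3, bucket 3 nonempty → append to chain.
Final buckets:
0: _
1: _
2: 378 -> 394
3: 875 -> 251
4: _
5: 741 -> 261
6: 510 -> 190 -> 526 -> 734 -> 374
7: 223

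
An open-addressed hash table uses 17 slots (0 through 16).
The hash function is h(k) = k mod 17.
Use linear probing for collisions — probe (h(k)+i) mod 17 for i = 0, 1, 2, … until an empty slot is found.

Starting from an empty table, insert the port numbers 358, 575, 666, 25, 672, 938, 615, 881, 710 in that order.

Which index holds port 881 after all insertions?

358 hashes to 1; slot 1 is free => place at 1.
575 hashes to 14; slot 14 is free => place at 14.
666 hashes to 3; slot 3 is free => place at 3.
25 hashes to 8; slot 8 is free => place at 8.
672 hashes to 9; slot 9 is free => place at 9.
938 hashes to 3; 3 taken => place at 4.
615 hashes to 3; 3,4 taken => place at 5.
881 hashes to 14; 14 taken => place at 15.
710 hashes to 13; slot 13 is free => place at 13.
Table: [_, 358, _, 666, 938, 615, _, _, 25, 672, _, _, _, 710, 575, 881, _]

15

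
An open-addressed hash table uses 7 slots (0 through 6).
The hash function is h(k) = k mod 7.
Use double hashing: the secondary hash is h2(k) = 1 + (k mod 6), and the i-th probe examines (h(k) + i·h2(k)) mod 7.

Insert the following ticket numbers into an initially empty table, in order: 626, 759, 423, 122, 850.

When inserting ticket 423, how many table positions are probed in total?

3

Insert 626: h=3, slot 3 empty => index 3.
Insert 759: h=3, h2=4, slot 3 occupied => index 0.
Insert 423: h=3, h2=4, slots 3,0 occupied => index 4.
Insert 122: h=3, h2=3, slot 3 occupied => index 6.
Insert 850: h=3, h2=5, slot 3 occupied => index 1.
Table: [759, 850, _, 626, 423, _, 122]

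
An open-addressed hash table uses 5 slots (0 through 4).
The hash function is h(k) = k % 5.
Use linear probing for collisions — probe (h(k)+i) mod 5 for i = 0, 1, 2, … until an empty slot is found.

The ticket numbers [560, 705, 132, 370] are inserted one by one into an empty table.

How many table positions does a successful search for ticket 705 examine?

560: h=0 -> slot 0
705: h=0, probe 0,1 -> slot 1
132: h=2 -> slot 2
370: h=0, probe 0,1,2,3 -> slot 3
Table: [560, 705, 132, 370, -]
Lookup 705: h=0, probe 0,1 → found at 1.

2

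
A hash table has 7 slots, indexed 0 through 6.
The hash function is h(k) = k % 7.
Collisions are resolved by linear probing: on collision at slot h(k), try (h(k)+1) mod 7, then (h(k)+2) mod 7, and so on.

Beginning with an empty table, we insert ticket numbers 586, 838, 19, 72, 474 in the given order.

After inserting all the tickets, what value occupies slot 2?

72

586: h=5 -> slot 5
838: h=5, probe 5,6 -> slot 6
19: h=5, probe 5,6,0 -> slot 0
72: h=2 -> slot 2
474: h=5, probe 5,6,0,1 -> slot 1
Table: [19, 474, 72, -, -, 586, 838]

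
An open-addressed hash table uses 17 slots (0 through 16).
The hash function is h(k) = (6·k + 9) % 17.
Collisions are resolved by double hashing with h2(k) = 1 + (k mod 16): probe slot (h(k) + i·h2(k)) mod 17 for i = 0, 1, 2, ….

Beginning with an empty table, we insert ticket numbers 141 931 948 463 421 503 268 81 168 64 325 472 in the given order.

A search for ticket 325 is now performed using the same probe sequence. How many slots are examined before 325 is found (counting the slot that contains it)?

2

141 hashes to 5; slot 5 is free -> place at 5.
931 hashes to 2; slot 2 is free -> place at 2.
948 hashes to 2, h2=5; 2 taken -> place at 7.
463 hashes to 16; slot 16 is free -> place at 16.
421 hashes to 2, h2=6; 2 taken -> place at 8.
503 hashes to 1; slot 1 is free -> place at 1.
268 hashes to 2, h2=13; 2 taken -> place at 15.
81 hashes to 2, h2=2; 2 taken -> place at 4.
168 hashes to 14; slot 14 is free -> place at 14.
64 hashes to 2, h2=1; 2 taken -> place at 3.
325 hashes to 4, h2=6; 4 taken -> place at 10.
472 hashes to 2, h2=9; 2 taken -> place at 11.
Table: [-, 503, 931, 64, 81, 141, -, 948, 421, -, 325, 472, -, -, 168, 268, 463]
Lookup 325: h=4, h2=6, probe 4,10 → found at 10.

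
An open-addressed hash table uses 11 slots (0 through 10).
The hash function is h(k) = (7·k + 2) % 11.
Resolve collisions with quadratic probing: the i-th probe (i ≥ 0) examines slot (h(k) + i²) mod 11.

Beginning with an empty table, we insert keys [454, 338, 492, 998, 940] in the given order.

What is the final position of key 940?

Insert 454: h=1, slot 1 empty => index 1.
Insert 338: h=3, slot 3 empty => index 3.
Insert 492: h=3, slot 3 occupied => index 4.
Insert 998: h=3, slots 3,4 occupied => index 7.
Insert 940: h=4, slot 4 occupied => index 5.
Table: [∅, 454, ∅, 338, 492, 940, ∅, 998, ∅, ∅, ∅]

5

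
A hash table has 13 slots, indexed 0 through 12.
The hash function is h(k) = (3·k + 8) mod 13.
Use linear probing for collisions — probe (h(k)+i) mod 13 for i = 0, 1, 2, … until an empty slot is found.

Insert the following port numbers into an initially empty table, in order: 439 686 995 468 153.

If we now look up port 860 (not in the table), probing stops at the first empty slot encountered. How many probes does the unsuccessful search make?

439 hashes to 12; slot 12 is free => place at 12.
686 hashes to 12; 12 taken => place at 0.
995 hashes to 3; slot 3 is free => place at 3.
468 hashes to 8; slot 8 is free => place at 8.
153 hashes to 12; 12,0 taken => place at 1.
Table: [686, 153, —, 995, —, —, —, —, 468, —, —, —, 439]
Lookup 860: h=1, probe 1,2 → slot 2 empty, not found.

2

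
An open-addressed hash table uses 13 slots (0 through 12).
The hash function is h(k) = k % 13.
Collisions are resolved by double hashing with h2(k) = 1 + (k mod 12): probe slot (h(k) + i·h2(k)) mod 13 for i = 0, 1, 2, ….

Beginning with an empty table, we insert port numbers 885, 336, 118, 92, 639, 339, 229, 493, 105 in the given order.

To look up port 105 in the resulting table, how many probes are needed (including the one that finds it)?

7

885: h=1 -> slot 1
336: h=11 -> slot 11
118: h=1, h2=11, probe 1,12 -> slot 12
92: h=1, h2=9, probe 1,10 -> slot 10
639: h=2 -> slot 2
339: h=1, h2=4, probe 1,5 -> slot 5
229: h=8 -> slot 8
493: h=12, h2=2, probe 12,1,3 -> slot 3
105: h=1, h2=10, probe 1,11,8,5,2,12,9 -> slot 9
Table: [-, 885, 639, 493, -, 339, -, -, 229, 105, 92, 336, 118]
Lookup 105: h=1, h2=10, probe 1,11,8,5,2,12,9 → found at 9.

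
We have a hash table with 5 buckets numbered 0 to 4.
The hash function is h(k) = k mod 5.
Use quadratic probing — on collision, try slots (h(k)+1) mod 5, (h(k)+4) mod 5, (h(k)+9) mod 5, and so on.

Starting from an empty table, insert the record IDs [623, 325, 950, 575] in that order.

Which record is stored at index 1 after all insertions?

950

623 hashes to 3; slot 3 is free -> place at 3.
325 hashes to 0; slot 0 is free -> place at 0.
950 hashes to 0; 0 taken -> place at 1.
575 hashes to 0; 0,1 taken -> place at 4.
Table: [325, 950, ∅, 623, 575]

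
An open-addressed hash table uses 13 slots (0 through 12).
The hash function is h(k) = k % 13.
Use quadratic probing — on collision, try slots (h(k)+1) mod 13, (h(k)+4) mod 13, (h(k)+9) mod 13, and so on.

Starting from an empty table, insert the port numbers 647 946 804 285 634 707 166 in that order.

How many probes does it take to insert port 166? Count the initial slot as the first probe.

647 hashes to 10; slot 10 is free => place at 10.
946 hashes to 10; 10 taken => place at 11.
804 hashes to 11; 11 taken => place at 12.
285 hashes to 12; 12 taken => place at 0.
634 hashes to 10; 10,11 taken => place at 1.
707 hashes to 5; slot 5 is free => place at 5.
166 hashes to 10; 10,11,1 taken => place at 6.
Table: [285, 634, ∅, ∅, ∅, 707, 166, ∅, ∅, ∅, 647, 946, 804]

4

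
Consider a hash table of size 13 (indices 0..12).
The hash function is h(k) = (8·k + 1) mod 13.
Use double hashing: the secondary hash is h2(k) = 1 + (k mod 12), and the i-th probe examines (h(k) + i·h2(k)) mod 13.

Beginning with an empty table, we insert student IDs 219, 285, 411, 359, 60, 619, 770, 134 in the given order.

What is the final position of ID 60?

Insert 219: h=11, slot 11 empty -> index 11.
Insert 285: h=6, slot 6 empty -> index 6.
Insert 411: h=0, slot 0 empty -> index 0.
Insert 359: h=0, h2=12, slot 0 occupied -> index 12.
Insert 60: h=0, h2=1, slot 0 occupied -> index 1.
Insert 619: h=0, h2=8, slot 0 occupied -> index 8.
Insert 770: h=12, h2=3, slot 12 occupied -> index 2.
Insert 134: h=7, slot 7 empty -> index 7.
Table: [411, 60, 770, ., ., ., 285, 134, 619, ., ., 219, 359]

1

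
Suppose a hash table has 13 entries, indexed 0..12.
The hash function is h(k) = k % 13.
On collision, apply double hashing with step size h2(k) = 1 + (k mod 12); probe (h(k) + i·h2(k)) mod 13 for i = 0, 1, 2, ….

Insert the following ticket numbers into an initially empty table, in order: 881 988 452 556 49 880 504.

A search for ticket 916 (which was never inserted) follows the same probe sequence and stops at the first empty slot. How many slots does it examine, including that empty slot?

881 hashes to 10; slot 10 is free => place at 10.
988 hashes to 0; slot 0 is free => place at 0.
452 hashes to 10, h2=9; 10 taken => place at 6.
556 hashes to 10, h2=5; 10 taken => place at 2.
49 hashes to 10, h2=2; 10 taken => place at 12.
880 hashes to 9; slot 9 is free => place at 9.
504 hashes to 10, h2=1; 10 taken => place at 11.
Table: [988, -, 556, -, -, -, 452, -, -, 880, 881, 504, 49]
Lookup 916: h=6, h2=5, probe 6,11,3 → slot 3 empty, not found.

3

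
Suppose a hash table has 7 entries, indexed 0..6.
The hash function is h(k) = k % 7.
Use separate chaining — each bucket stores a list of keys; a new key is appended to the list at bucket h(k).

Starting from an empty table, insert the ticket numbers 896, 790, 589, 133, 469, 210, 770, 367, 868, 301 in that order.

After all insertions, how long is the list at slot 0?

7

896 -> bucket 0
790 -> bucket 6
589 -> bucket 1
133 -> bucket 0 (collision)
469 -> bucket 0 (collision)
210 -> bucket 0 (collision)
770 -> bucket 0 (collision)
367 -> bucket 3
868 -> bucket 0 (collision)
301 -> bucket 0 (collision)
Final buckets:
0: 896 -> 133 -> 469 -> 210 -> 770 -> 868 -> 301
1: 589
2: ∅
3: 367
4: ∅
5: ∅
6: 790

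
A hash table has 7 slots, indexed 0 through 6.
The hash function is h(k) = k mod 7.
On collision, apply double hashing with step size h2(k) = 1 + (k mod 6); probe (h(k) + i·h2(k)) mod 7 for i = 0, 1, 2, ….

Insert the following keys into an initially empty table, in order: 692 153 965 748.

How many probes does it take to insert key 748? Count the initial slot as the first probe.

2

692 hashes to 6; slot 6 is free => place at 6.
153 hashes to 6, h2=4; 6 taken => place at 3.
965 hashes to 6, h2=6; 6 taken => place at 5.
748 hashes to 6, h2=5; 6 taken => place at 4.
Table: [., ., ., 153, 748, 965, 692]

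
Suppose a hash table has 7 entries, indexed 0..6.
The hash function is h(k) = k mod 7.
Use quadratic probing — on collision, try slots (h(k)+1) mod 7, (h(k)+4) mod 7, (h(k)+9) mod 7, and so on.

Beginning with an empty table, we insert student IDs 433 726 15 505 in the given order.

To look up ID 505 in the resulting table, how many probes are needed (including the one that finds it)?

2

Insert 433: h=6, slot 6 empty → index 6.
Insert 726: h=5, slot 5 empty → index 5.
Insert 15: h=1, slot 1 empty → index 1.
Insert 505: h=1, slot 1 occupied → index 2.
Table: [∅, 15, 505, ∅, ∅, 726, 433]
Lookup 505: h=1, probe 1,2 → found at 2.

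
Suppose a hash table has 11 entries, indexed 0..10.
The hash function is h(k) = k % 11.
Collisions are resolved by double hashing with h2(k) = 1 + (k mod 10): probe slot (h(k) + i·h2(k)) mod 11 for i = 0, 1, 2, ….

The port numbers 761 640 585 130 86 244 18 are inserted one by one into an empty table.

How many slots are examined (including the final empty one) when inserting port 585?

761 hashes to 2; slot 2 is free → place at 2.
640 hashes to 2, h2=1; 2 taken → place at 3.
585 hashes to 2, h2=6; 2 taken → place at 8.
130 hashes to 9; slot 9 is free → place at 9.
86 hashes to 9, h2=7; 9 taken → place at 5.
244 hashes to 2, h2=5; 2 taken → place at 7.
18 hashes to 7, h2=9; 7,5,3 taken → place at 1.
Table: [∅, 18, 761, 640, ∅, 86, ∅, 244, 585, 130, ∅]

2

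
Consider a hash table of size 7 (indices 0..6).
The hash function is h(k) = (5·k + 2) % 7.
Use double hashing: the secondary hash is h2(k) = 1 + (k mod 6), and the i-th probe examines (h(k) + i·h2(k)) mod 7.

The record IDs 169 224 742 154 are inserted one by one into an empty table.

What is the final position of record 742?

5

169: h=0 -> slot 0
224: h=2 -> slot 2
742: h=2, h2=5, probe 2,0,5 -> slot 5
154: h=2, h2=5, probe 2,0,5,3 -> slot 3
Table: [169, —, 224, 154, —, 742, —]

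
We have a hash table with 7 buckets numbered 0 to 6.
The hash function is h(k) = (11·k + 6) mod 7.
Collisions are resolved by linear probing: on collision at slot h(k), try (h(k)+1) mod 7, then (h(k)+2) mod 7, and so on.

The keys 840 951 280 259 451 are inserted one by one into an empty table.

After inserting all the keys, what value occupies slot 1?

259

Insert 840: h=6, slot 6 empty => index 6.
Insert 951: h=2, slot 2 empty => index 2.
Insert 280: h=6, slot 6 occupied => index 0.
Insert 259: h=6, slots 6,0 occupied => index 1.
Insert 451: h=4, slot 4 empty => index 4.
Table: [280, 259, 951, —, 451, —, 840]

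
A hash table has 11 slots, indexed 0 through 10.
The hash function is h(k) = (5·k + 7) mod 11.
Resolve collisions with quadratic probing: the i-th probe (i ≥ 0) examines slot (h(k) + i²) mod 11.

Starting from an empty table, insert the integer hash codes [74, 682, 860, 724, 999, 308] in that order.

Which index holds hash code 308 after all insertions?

0

Insert 74: h=3, slot 3 empty -> index 3.
Insert 682: h=7, slot 7 empty -> index 7.
Insert 860: h=6, slot 6 empty -> index 6.
Insert 724: h=8, slot 8 empty -> index 8.
Insert 999: h=8, slot 8 occupied -> index 9.
Insert 308: h=7, slots 7,8 occupied -> index 0.
Table: [308, -, -, 74, -, -, 860, 682, 724, 999, -]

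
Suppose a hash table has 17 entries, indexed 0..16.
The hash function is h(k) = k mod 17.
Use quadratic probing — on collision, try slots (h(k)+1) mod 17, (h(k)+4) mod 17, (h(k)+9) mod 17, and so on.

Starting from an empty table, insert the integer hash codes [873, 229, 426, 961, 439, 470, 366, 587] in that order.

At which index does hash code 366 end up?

10

Insert 873: h=6, slot 6 empty → index 6.
Insert 229: h=8, slot 8 empty → index 8.
Insert 426: h=1, slot 1 empty → index 1.
Insert 961: h=9, slot 9 empty → index 9.
Insert 439: h=14, slot 14 empty → index 14.
Insert 470: h=11, slot 11 empty → index 11.
Insert 366: h=9, slot 9 occupied → index 10.
Insert 587: h=9, slots 9,10 occupied → index 13.
Table: [∅, 426, ∅, ∅, ∅, ∅, 873, ∅, 229, 961, 366, 470, ∅, 587, 439, ∅, ∅]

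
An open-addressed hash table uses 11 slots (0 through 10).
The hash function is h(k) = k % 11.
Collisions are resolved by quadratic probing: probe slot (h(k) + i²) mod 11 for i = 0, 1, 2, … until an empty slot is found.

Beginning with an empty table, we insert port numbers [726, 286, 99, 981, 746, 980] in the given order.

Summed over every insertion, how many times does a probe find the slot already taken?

5

Insert 726: h=0, slot 0 empty -> index 0.
Insert 286: h=0, slot 0 occupied -> index 1.
Insert 99: h=0, slots 0,1 occupied -> index 4.
Insert 981: h=2, slot 2 empty -> index 2.
Insert 746: h=9, slot 9 empty -> index 9.
Insert 980: h=1, slots 1,2 occupied -> index 5.
Table: [726, 286, 981, -, 99, 980, -, -, -, 746, -]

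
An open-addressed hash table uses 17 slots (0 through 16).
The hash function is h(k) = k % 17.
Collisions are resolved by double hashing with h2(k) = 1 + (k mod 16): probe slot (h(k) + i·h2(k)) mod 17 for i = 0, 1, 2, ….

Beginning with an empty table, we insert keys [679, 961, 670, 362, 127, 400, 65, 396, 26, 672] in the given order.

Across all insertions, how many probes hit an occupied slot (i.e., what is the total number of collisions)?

5

Insert 679: h=16, slot 16 empty → index 16.
Insert 961: h=9, slot 9 empty → index 9.
Insert 670: h=7, slot 7 empty → index 7.
Insert 362: h=5, slot 5 empty → index 5.
Insert 127: h=8, slot 8 empty → index 8.
Insert 400: h=9, h2=1, slot 9 occupied → index 10.
Insert 65: h=14, slot 14 empty → index 14.
Insert 396: h=5, h2=13, slot 5 occupied → index 1.
Insert 26: h=9, h2=11, slot 9 occupied → index 3.
Insert 672: h=9, h2=1, slots 9,10 occupied → index 11.
Table: [-, 396, -, 26, -, 362, -, 670, 127, 961, 400, 672, -, -, 65, -, 679]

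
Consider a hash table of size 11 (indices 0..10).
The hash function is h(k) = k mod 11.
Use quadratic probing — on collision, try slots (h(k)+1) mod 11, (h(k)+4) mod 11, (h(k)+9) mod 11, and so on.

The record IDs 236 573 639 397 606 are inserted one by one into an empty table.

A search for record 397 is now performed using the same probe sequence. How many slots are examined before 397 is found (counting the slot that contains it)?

4

236 hashes to 5; slot 5 is free -> place at 5.
573 hashes to 1; slot 1 is free -> place at 1.
639 hashes to 1; 1 taken -> place at 2.
397 hashes to 1; 1,2,5 taken -> place at 10.
606 hashes to 1; 1,2,5,10 taken -> place at 6.
Table: [_, 573, 639, _, _, 236, 606, _, _, _, 397]
Lookup 397: h=1, probe 1,2,5,10 → found at 10.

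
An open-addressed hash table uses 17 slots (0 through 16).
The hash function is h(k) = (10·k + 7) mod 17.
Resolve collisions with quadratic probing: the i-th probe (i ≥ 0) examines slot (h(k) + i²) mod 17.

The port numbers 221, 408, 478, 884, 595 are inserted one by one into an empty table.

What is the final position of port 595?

221 hashes to 7; slot 7 is free => place at 7.
408 hashes to 7; 7 taken => place at 8.
478 hashes to 10; slot 10 is free => place at 10.
884 hashes to 7; 7,8 taken => place at 11.
595 hashes to 7; 7,8,11 taken => place at 16.
Table: [-, -, -, -, -, -, -, 221, 408, -, 478, 884, -, -, -, -, 595]

16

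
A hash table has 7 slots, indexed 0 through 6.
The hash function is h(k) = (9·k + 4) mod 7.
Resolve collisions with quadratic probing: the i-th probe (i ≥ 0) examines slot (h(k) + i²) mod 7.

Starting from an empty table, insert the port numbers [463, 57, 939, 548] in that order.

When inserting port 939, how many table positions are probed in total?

463: h=6 → slot 6
57: h=6, probe 6,0 → slot 0
939: h=6, probe 6,0,3 → slot 3
548: h=1 → slot 1
Table: [57, 548, —, 939, —, —, 463]

3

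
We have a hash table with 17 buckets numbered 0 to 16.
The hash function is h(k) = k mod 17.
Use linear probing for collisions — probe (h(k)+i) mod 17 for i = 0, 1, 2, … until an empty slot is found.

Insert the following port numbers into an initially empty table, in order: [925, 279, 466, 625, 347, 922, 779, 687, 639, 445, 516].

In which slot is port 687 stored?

11

925: h=7 => slot 7
279: h=7, probe 7,8 => slot 8
466: h=7, probe 7,8,9 => slot 9
625: h=13 => slot 13
347: h=7, probe 7,8,9,10 => slot 10
922: h=4 => slot 4
779: h=14 => slot 14
687: h=7, probe 7,8,9,10,11 => slot 11
639: h=10, probe 10,11,12 => slot 12
445: h=3 => slot 3
516: h=6 => slot 6
Table: [., ., ., 445, 922, ., 516, 925, 279, 466, 347, 687, 639, 625, 779, ., .]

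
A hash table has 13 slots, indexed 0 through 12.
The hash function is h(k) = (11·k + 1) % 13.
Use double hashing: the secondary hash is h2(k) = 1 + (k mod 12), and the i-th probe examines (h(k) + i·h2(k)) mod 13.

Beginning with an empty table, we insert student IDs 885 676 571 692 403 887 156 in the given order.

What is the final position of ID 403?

Insert 885: h=12, slot 12 empty -> index 12.
Insert 676: h=1, slot 1 empty -> index 1.
Insert 571: h=3, slot 3 empty -> index 3.
Insert 692: h=8, slot 8 empty -> index 8.
Insert 403: h=1, h2=8, slot 1 occupied -> index 9.
Insert 887: h=8, h2=12, slot 8 occupied -> index 7.
Insert 156: h=1, h2=1, slot 1 occupied -> index 2.
Table: [-, 676, 156, 571, -, -, -, 887, 692, 403, -, -, 885]

9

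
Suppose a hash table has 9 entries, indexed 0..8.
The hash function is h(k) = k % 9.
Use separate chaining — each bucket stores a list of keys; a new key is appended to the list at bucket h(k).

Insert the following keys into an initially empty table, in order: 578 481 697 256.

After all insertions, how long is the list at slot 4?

3

578 -> bucket 2
481 -> bucket 4
697 -> bucket 4 (collision)
256 -> bucket 4 (collision)
Final buckets:
0: ∅
1: ∅
2: 578
3: ∅
4: 481 -> 697 -> 256
5: ∅
6: ∅
7: ∅
8: ∅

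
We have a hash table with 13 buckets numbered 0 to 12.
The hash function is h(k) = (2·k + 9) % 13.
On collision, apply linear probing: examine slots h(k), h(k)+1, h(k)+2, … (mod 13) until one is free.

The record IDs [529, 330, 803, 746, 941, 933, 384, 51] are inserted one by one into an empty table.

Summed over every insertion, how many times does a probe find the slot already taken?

Insert 529: h=1, slot 1 empty → index 1.
Insert 330: h=6, slot 6 empty → index 6.
Insert 803: h=3, slot 3 empty → index 3.
Insert 746: h=6, slot 6 occupied → index 7.
Insert 941: h=6, slots 6,7 occupied → index 8.
Insert 933: h=3, slot 3 occupied → index 4.
Insert 384: h=10, slot 10 empty → index 10.
Insert 51: h=7, slots 7,8 occupied → index 9.
Table: [., 529, ., 803, 933, ., 330, 746, 941, 51, 384, ., .]

6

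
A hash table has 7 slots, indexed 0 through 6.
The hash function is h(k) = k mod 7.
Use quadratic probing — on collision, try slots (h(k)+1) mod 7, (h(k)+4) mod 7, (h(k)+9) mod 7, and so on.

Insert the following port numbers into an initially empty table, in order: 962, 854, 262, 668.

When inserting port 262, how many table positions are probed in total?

962: h=3 => slot 3
854: h=0 => slot 0
262: h=3, probe 3,4 => slot 4
668: h=3, probe 3,4,0,5 => slot 5
Table: [854, ., ., 962, 262, 668, .]

2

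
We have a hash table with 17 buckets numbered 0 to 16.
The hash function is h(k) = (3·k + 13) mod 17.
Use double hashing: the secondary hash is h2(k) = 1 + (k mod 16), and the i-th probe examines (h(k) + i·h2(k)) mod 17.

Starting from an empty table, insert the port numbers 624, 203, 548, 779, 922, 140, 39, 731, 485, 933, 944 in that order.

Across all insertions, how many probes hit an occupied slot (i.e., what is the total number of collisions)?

6

624 hashes to 15; slot 15 is free => place at 15.
203 hashes to 10; slot 10 is free => place at 10.
548 hashes to 8; slot 8 is free => place at 8.
779 hashes to 4; slot 4 is free => place at 4.
922 hashes to 8, h2=11; 8 taken => place at 2.
140 hashes to 8, h2=13; 8,4 taken => place at 0.
39 hashes to 11; slot 11 is free => place at 11.
731 hashes to 13; slot 13 is free => place at 13.
485 hashes to 6; slot 6 is free => place at 6.
933 hashes to 7; slot 7 is free => place at 7.
944 hashes to 6, h2=1; 6,7,8 taken => place at 9.
Table: [140, -, 922, -, 779, -, 485, 933, 548, 944, 203, 39, -, 731, -, 624, -]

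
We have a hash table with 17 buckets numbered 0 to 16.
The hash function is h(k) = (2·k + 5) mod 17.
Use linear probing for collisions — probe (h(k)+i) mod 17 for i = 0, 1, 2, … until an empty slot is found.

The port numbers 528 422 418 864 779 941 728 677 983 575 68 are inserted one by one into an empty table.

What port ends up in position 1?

779

Insert 528: h=7, slot 7 empty => index 7.
Insert 422: h=16, slot 16 empty => index 16.
Insert 418: h=8, slot 8 empty => index 8.
Insert 864: h=16, slot 16 occupied => index 0.
Insert 779: h=16, slots 16,0 occupied => index 1.
Insert 941: h=0, slots 0,1 occupied => index 2.
Insert 728: h=16, slots 16,0,1,2 occupied => index 3.
Insert 677: h=16, slots 16,0,1,2,3 occupied => index 4.
Insert 983: h=16, slots 16,0,1,2,3,4 occupied => index 5.
Insert 575: h=16, slots 16,0,1,2,3,4,5 occupied => index 6.
Insert 68: h=5, slots 5,6,7,8 occupied => index 9.
Table: [864, 779, 941, 728, 677, 983, 575, 528, 418, 68, ., ., ., ., ., ., 422]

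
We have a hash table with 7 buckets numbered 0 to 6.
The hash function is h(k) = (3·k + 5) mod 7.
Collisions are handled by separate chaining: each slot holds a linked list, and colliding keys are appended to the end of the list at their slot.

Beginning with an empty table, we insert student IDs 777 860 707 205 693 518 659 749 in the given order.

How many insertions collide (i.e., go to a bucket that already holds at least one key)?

4

Insert 777: h=5, bucket 5 empty → new chain.
Insert 860: h=2, bucket 2 empty → new chain.
Insert 707: h=5, bucket 5 nonempty → append to chain.
Insert 205: h=4, bucket 4 empty → new chain.
Insert 693: h=5, bucket 5 nonempty → append to chain.
Insert 518: h=5, bucket 5 nonempty → append to chain.
Insert 659: h=1, bucket 1 empty → new chain.
Insert 749: h=5, bucket 5 nonempty → append to chain.
Final buckets:
0: —
1: 659
2: 860
3: —
4: 205
5: 777 -> 707 -> 693 -> 518 -> 749
6: —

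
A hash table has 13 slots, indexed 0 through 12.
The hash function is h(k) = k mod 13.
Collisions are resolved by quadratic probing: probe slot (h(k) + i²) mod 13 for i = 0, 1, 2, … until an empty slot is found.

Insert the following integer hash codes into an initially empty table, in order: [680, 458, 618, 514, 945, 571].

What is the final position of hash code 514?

Insert 680: h=4, slot 4 empty → index 4.
Insert 458: h=3, slot 3 empty → index 3.
Insert 618: h=7, slot 7 empty → index 7.
Insert 514: h=7, slot 7 occupied → index 8.
Insert 945: h=9, slot 9 empty → index 9.
Insert 571: h=12, slot 12 empty → index 12.
Table: [-, -, -, 458, 680, -, -, 618, 514, 945, -, -, 571]

8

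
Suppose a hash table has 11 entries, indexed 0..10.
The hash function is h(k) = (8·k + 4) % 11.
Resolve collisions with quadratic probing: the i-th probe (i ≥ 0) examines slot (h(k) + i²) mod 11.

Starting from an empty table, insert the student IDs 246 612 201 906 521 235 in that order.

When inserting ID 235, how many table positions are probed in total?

246: h=3 → slot 3
612: h=5 → slot 5
201: h=6 → slot 6
906: h=3, probe 3,4 → slot 4
521: h=3, probe 3,4,7 → slot 7
235: h=3, probe 3,4,7,1 → slot 1
Table: [., 235, ., 246, 906, 612, 201, 521, ., ., .]

4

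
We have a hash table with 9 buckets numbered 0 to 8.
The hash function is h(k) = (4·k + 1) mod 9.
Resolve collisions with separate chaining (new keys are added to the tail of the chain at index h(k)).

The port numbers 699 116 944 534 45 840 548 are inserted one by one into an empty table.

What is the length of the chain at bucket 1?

1

699 → bucket 7
116 → bucket 6
944 → bucket 6 (collision)
534 → bucket 4
45 → bucket 1
840 → bucket 4 (collision)
548 → bucket 6 (collision)
Final buckets:
0: .
1: 45
2: .
3: .
4: 534 -> 840
5: .
6: 116 -> 944 -> 548
7: 699
8: .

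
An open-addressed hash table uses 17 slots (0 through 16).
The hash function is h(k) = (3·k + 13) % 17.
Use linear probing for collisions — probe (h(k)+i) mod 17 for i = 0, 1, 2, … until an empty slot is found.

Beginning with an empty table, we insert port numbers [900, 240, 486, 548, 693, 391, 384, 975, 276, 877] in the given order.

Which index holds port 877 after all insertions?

15

900 hashes to 10; slot 10 is free => place at 10.
240 hashes to 2; slot 2 is free => place at 2.
486 hashes to 9; slot 9 is free => place at 9.
548 hashes to 8; slot 8 is free => place at 8.
693 hashes to 1; slot 1 is free => place at 1.
391 hashes to 13; slot 13 is free => place at 13.
384 hashes to 9; 9,10 taken => place at 11.
975 hashes to 14; slot 14 is free => place at 14.
276 hashes to 8; 8,9,10,11 taken => place at 12.
877 hashes to 9; 9,10,11,12,13,14 taken => place at 15.
Table: [., 693, 240, ., ., ., ., ., 548, 486, 900, 384, 276, 391, 975, 877, .]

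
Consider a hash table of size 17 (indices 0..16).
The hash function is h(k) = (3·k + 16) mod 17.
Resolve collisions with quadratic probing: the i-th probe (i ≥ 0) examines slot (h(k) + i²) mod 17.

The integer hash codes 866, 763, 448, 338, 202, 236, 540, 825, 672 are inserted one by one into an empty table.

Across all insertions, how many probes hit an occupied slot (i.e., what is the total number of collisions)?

866 hashes to 13; slot 13 is free => place at 13.
763 hashes to 10; slot 10 is free => place at 10.
448 hashes to 0; slot 0 is free => place at 0.
338 hashes to 10; 10 taken => place at 11.
202 hashes to 10; 10,11 taken => place at 14.
236 hashes to 10; 10,11,14 taken => place at 2.
540 hashes to 4; slot 4 is free => place at 4.
825 hashes to 9; slot 9 is free => place at 9.
672 hashes to 9; 9,10,13 taken => place at 1.
Table: [448, 672, 236, —, 540, —, —, —, —, 825, 763, 338, —, 866, 202, —, —]

9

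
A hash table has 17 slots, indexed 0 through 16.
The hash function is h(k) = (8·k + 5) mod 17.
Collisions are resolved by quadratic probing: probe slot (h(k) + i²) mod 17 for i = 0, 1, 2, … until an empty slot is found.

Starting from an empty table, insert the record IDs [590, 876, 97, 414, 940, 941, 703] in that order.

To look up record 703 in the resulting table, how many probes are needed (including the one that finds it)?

Insert 590: h=16, slot 16 empty -> index 16.
Insert 876: h=9, slot 9 empty -> index 9.
Insert 97: h=16, slot 16 occupied -> index 0.
Insert 414: h=2, slot 2 empty -> index 2.
Insert 940: h=11, slot 11 empty -> index 11.
Insert 941: h=2, slot 2 occupied -> index 3.
Insert 703: h=2, slots 2,3 occupied -> index 6.
Table: [97, ∅, 414, 941, ∅, ∅, 703, ∅, ∅, 876, ∅, 940, ∅, ∅, ∅, ∅, 590]
Lookup 703: h=2, probe 2,3,6 → found at 6.

3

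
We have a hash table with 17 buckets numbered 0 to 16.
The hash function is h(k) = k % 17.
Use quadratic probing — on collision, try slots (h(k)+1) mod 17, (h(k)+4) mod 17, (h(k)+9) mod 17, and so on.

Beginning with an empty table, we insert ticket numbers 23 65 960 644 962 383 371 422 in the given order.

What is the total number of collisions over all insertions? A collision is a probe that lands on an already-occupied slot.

6

Insert 23: h=6, slot 6 empty -> index 6.
Insert 65: h=14, slot 14 empty -> index 14.
Insert 960: h=8, slot 8 empty -> index 8.
Insert 644: h=15, slot 15 empty -> index 15.
Insert 962: h=10, slot 10 empty -> index 10.
Insert 383: h=9, slot 9 empty -> index 9.
Insert 371: h=14, slots 14,15 occupied -> index 1.
Insert 422: h=14, slots 14,15,1,6 occupied -> index 13.
Table: [_, 371, _, _, _, _, 23, _, 960, 383, 962, _, _, 422, 65, 644, _]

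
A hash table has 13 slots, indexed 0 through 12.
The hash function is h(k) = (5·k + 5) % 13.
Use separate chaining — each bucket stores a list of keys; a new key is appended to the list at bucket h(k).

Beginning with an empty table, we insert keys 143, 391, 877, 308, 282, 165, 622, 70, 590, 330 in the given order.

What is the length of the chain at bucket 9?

1

Insert 143: h=5, bucket 5 empty -> new chain.
Insert 391: h=10, bucket 10 empty -> new chain.
Insert 877: h=9, bucket 9 empty -> new chain.
Insert 308: h=11, bucket 11 empty -> new chain.
Insert 282: h=11, bucket 11 nonempty -> append to chain.
Insert 165: h=11, bucket 11 nonempty -> append to chain.
Insert 622: h=8, bucket 8 empty -> new chain.
Insert 70: h=4, bucket 4 empty -> new chain.
Insert 590: h=4, bucket 4 nonempty -> append to chain.
Insert 330: h=4, bucket 4 nonempty -> append to chain.
Final buckets:
0: -
1: -
2: -
3: -
4: 70 -> 590 -> 330
5: 143
6: -
7: -
8: 622
9: 877
10: 391
11: 308 -> 282 -> 165
12: -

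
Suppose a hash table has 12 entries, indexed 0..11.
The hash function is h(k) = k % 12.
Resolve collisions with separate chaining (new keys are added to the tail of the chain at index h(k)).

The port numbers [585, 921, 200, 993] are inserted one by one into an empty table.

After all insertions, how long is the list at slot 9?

Insert 585: h=9, bucket 9 empty -> new chain.
Insert 921: h=9, bucket 9 nonempty -> append to chain.
Insert 200: h=8, bucket 8 empty -> new chain.
Insert 993: h=9, bucket 9 nonempty -> append to chain.
Final buckets:
0: .
1: .
2: .
3: .
4: .
5: .
6: .
7: .
8: 200
9: 585 -> 921 -> 993
10: .
11: .

3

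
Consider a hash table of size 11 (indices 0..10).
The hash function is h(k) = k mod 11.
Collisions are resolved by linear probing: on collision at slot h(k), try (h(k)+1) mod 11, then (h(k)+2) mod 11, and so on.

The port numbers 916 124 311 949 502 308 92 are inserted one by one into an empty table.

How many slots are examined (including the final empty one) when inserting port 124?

Insert 916: h=3, slot 3 empty → index 3.
Insert 124: h=3, slot 3 occupied → index 4.
Insert 311: h=3, slots 3,4 occupied → index 5.
Insert 949: h=3, slots 3,4,5 occupied → index 6.
Insert 502: h=7, slot 7 empty → index 7.
Insert 308: h=0, slot 0 empty → index 0.
Insert 92: h=4, slots 4,5,6,7 occupied → index 8.
Table: [308, -, -, 916, 124, 311, 949, 502, 92, -, -]

2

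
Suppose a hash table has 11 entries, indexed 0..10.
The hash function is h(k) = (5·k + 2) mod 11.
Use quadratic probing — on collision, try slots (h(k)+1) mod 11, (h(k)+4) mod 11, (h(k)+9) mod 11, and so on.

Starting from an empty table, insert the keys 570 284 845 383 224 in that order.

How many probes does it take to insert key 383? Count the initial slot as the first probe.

570: h=3 -> slot 3
284: h=3, probe 3,4 -> slot 4
845: h=3, probe 3,4,7 -> slot 7
383: h=3, probe 3,4,7,1 -> slot 1
224: h=0 -> slot 0
Table: [224, 383, ., 570, 284, ., ., 845, ., ., .]

4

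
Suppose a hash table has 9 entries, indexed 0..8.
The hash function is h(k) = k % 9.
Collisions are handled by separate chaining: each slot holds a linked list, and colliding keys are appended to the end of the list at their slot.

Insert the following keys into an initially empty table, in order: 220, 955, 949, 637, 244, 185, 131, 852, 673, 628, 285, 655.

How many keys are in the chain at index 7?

220 -> bucket 4
955 -> bucket 1
949 -> bucket 4 (collision)
637 -> bucket 7
244 -> bucket 1 (collision)
185 -> bucket 5
131 -> bucket 5 (collision)
852 -> bucket 6
673 -> bucket 7 (collision)
628 -> bucket 7 (collision)
285 -> bucket 6 (collision)
655 -> bucket 7 (collision)
Final buckets:
0: _
1: 955 -> 244
2: _
3: _
4: 220 -> 949
5: 185 -> 131
6: 852 -> 285
7: 637 -> 673 -> 628 -> 655
8: _

4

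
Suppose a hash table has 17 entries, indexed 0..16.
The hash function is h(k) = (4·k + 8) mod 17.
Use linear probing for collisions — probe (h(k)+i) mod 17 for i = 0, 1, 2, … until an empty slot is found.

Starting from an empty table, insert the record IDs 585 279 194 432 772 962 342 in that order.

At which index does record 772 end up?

Insert 585: h=2, slot 2 empty → index 2.
Insert 279: h=2, slot 2 occupied → index 3.
Insert 194: h=2, slots 2,3 occupied → index 4.
Insert 432: h=2, slots 2,3,4 occupied → index 5.
Insert 772: h=2, slots 2,3,4,5 occupied → index 6.
Insert 962: h=14, slot 14 empty → index 14.
Insert 342: h=16, slot 16 empty → index 16.
Table: [., ., 585, 279, 194, 432, 772, ., ., ., ., ., ., ., 962, ., 342]

6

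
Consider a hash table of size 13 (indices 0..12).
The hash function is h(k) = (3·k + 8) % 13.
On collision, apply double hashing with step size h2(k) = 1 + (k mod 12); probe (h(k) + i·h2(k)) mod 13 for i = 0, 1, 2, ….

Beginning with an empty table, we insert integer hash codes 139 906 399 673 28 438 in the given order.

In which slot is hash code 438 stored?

10

Insert 139: h=9, slot 9 empty -> index 9.
Insert 906: h=9, h2=7, slot 9 occupied -> index 3.
Insert 399: h=9, h2=4, slot 9 occupied -> index 0.
Insert 673: h=12, slot 12 empty -> index 12.
Insert 28: h=1, slot 1 empty -> index 1.
Insert 438: h=9, h2=7, slots 9,3 occupied -> index 10.
Table: [399, 28, ∅, 906, ∅, ∅, ∅, ∅, ∅, 139, 438, ∅, 673]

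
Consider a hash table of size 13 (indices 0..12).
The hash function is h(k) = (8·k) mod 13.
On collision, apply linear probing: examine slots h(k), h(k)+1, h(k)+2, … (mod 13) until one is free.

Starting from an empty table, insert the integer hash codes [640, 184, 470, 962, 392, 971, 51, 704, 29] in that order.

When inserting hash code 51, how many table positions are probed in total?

Insert 640: h=11, slot 11 empty => index 11.
Insert 184: h=3, slot 3 empty => index 3.
Insert 470: h=3, slot 3 occupied => index 4.
Insert 962: h=0, slot 0 empty => index 0.
Insert 392: h=3, slots 3,4 occupied => index 5.
Insert 971: h=7, slot 7 empty => index 7.
Insert 51: h=5, slot 5 occupied => index 6.
Insert 704: h=3, slots 3,4,5,6,7 occupied => index 8.
Insert 29: h=11, slot 11 occupied => index 12.
Table: [962, ∅, ∅, 184, 470, 392, 51, 971, 704, ∅, ∅, 640, 29]

2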